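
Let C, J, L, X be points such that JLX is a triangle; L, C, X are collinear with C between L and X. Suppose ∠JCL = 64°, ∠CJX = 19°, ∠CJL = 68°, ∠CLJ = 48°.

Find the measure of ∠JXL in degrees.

∠JXL = 45°

1. ∠JCX = 116°  [linear pair at C on LX]
2. ∠CXJ = 45°  [△JCX]
3. ∠JXL = 45°  [C on ray XL]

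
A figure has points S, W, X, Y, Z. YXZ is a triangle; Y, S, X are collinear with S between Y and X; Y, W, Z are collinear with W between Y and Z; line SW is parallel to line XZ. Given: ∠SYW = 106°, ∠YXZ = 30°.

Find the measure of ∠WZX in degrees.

1. ∠XYZ = 106°  [S on YX, W on YZ]
2. ∠XZY = 44°  [△YXZ]
3. ∠WZX = 44°  [W on ray ZY]

∠WZX = 44°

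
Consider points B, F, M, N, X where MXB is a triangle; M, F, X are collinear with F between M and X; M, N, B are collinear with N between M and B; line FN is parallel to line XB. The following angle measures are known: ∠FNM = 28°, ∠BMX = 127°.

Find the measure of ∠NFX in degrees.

∠NFX = 155°

1. ∠MBX = 28°  [FN∥XB, corresponding at N]
2. ∠BXM = 25°  [△MXB]
3. ∠MFN = 25°  [FN∥XB, corresponding at F]
4. ∠NFX = 155°  [linear pair at F on MX]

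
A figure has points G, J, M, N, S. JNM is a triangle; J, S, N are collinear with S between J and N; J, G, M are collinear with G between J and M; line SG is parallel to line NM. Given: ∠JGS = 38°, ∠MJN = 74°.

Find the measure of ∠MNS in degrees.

1. ∠JMN = 38°  [SG∥NM, corresponding at G]
2. ∠JNM = 68°  [△JNM]
3. ∠MNS = 68°  [S on ray NJ]

∠MNS = 68°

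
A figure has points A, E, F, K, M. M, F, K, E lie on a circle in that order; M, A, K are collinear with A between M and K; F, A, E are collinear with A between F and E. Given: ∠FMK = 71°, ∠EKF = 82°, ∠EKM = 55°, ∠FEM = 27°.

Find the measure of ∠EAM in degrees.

1. ∠FEK = 71°  [same arc FK]
2. ∠EAK = 54°  [△KAE]
3. ∠EAM = 126°  [linear pair at A on MK]

∠EAM = 126°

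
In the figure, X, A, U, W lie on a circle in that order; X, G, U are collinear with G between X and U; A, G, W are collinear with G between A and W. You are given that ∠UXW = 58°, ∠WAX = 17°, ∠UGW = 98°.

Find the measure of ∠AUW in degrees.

1. ∠UAW = 58°  [same arc UW]
2. ∠WUX = 17°  [same arc XW]
3. ∠AWU = 65°  [△UGW]
4. ∠AUW = 57°  [△AUW]

∠AUW = 57°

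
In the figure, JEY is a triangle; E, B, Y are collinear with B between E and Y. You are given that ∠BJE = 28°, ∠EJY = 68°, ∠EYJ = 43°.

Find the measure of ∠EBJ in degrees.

∠EBJ = 83°

1. ∠JEY = 69°  [△JEY]
2. ∠BEJ = 69°  [B on ray EY]
3. ∠EBJ = 83°  [△JEB]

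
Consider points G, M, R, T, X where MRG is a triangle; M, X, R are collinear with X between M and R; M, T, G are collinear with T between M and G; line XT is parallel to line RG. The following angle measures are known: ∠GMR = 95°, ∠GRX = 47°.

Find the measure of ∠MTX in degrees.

1. ∠GRM = 47°  [X on ray RM]
2. ∠MGR = 38°  [△MRG]
3. ∠MTX = 38°  [XT∥RG, corresponding at T]

∠MTX = 38°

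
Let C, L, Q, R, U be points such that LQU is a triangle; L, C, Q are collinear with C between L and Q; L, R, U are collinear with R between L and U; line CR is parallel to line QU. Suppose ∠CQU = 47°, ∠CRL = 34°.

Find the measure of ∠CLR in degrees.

1. ∠LQU = 47°  [C on ray QL]
2. ∠LUQ = 34°  [CR∥QU, corresponding at R]
3. ∠QLU = 99°  [△LQU]
4. ∠CLR = 99°  [C on LQ, R on LU]

∠CLR = 99°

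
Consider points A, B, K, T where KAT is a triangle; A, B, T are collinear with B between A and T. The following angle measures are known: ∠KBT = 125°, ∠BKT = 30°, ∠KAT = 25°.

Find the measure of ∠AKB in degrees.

∠AKB = 100°

1. ∠ABK = 55°  [linear pair at B on AT]
2. ∠BAK = 25°  [B on ray AT]
3. ∠AKB = 100°  [△KAB]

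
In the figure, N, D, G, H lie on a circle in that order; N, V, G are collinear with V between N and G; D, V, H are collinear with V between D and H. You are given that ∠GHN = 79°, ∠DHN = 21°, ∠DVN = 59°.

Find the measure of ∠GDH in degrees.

∠GDH = 38°

1. ∠DGN = 21°  [same arc ND]
2. ∠DVG = 121°  [linear pair at V on NG]
3. ∠GDH = 38°  [△DVG]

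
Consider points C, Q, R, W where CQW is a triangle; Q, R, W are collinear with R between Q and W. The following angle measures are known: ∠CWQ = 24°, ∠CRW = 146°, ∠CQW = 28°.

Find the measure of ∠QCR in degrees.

1. ∠CRQ = 34°  [linear pair at R on QW]
2. ∠CQR = 28°  [R on ray QW]
3. ∠QCR = 118°  [△CQR]

∠QCR = 118°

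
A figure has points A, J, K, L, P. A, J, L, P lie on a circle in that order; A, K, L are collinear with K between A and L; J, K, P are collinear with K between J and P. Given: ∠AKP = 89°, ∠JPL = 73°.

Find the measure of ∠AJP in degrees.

1. ∠JKL = 89°  [vertical angles at K]
2. ∠JAL = 73°  [same arc JL]
3. ∠AKJ = 91°  [linear pair at K on AL]
4. ∠AJP = 16°  [△AKJ]

∠AJP = 16°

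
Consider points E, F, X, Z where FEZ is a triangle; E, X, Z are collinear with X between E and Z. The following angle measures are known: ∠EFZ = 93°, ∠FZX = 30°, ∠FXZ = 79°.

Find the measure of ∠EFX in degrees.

1. ∠EZF = 30°  [X on ray ZE]
2. ∠EXF = 101°  [linear pair at X on EZ]
3. ∠FEZ = 57°  [△FEZ]
4. ∠FEX = 57°  [X on ray EZ]
5. ∠EFX = 22°  [△FEX]

∠EFX = 22°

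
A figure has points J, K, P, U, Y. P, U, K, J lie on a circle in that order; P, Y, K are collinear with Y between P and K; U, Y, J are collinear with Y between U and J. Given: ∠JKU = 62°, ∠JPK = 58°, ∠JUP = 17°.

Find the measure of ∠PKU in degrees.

∠PKU = 45°

1. ∠JPU = 118°  [cyclic PUKJ, opposite ∠P+∠K]
2. ∠PJU = 45°  [△PUJ]
3. ∠PKU = 45°  [same arc PU]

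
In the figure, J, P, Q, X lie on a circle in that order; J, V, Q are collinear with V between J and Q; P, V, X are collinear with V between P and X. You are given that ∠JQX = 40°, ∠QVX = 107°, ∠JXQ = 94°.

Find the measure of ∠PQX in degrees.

1. ∠QJX = 46°  [△JQX]
2. ∠PXQ = 33°  [△QVX]
3. ∠QPX = 46°  [same arc QX]
4. ∠PQX = 101°  [△PQX]

∠PQX = 101°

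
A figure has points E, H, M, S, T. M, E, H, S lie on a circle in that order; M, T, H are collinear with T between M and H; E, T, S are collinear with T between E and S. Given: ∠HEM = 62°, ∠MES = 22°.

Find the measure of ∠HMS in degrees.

1. ∠HSM = 118°  [cyclic MEHS, opposite ∠E+∠S]
2. ∠MHS = 22°  [same arc MS]
3. ∠HMS = 40°  [△MHS]

∠HMS = 40°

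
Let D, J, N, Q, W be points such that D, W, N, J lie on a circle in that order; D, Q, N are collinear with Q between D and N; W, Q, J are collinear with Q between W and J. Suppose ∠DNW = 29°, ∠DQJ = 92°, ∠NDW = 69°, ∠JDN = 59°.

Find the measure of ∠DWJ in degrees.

1. ∠NQW = 92°  [vertical angles at Q]
2. ∠DQW = 88°  [linear pair at Q on DN]
3. ∠DWJ = 23°  [△DQW]

∠DWJ = 23°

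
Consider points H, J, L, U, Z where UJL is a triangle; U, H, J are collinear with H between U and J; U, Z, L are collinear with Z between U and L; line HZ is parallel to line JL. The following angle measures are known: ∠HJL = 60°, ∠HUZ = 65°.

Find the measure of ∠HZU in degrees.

1. ∠LJU = 60°  [H on ray JU]
2. ∠JUL = 65°  [H on UJ, Z on UL]
3. ∠JLU = 55°  [△UJL]
4. ∠HZU = 55°  [HZ∥JL, corresponding at Z]

∠HZU = 55°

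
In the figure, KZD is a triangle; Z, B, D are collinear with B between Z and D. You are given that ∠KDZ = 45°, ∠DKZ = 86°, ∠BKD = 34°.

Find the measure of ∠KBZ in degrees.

∠KBZ = 79°

1. ∠BDK = 45°  [B on ray DZ]
2. ∠DBK = 101°  [△KBD]
3. ∠KBZ = 79°  [linear pair at B on ZD]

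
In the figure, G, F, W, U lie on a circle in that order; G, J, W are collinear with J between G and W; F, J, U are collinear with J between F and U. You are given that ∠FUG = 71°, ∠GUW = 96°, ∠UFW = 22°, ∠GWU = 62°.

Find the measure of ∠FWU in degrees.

1. ∠GFU = 62°  [same arc GU]
2. ∠FGU = 47°  [△GFU]
3. ∠FWU = 133°  [cyclic GFWU, opposite ∠G+∠W]

∠FWU = 133°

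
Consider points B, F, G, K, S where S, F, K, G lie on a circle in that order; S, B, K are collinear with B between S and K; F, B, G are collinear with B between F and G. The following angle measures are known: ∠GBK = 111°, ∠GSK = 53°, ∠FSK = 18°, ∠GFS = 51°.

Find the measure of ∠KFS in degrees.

1. ∠FBS = 111°  [vertical angles at B]
2. ∠GFK = 53°  [same arc KG]
3. ∠FBK = 69°  [linear pair at B on SK]
4. ∠FKS = 58°  [△FBK]
5. ∠KFS = 104°  [△SFK]

∠KFS = 104°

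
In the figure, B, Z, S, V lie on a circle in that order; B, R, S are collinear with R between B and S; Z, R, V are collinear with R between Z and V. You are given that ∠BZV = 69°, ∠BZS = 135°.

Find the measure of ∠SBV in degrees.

∠SBV = 66°

1. ∠BSV = 69°  [same arc BV]
2. ∠BVS = 45°  [cyclic BZSV, opposite ∠Z+∠V]
3. ∠SBV = 66°  [△BSV]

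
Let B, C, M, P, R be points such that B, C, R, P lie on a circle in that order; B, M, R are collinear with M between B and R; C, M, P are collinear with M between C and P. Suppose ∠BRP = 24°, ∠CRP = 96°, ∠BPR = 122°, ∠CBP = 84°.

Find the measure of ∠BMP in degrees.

1. ∠BCP = 24°  [same arc BP]
2. ∠PBR = 34°  [△BRP]
3. ∠BPC = 72°  [△BCP]
4. ∠BMP = 74°  [△BMP]

∠BMP = 74°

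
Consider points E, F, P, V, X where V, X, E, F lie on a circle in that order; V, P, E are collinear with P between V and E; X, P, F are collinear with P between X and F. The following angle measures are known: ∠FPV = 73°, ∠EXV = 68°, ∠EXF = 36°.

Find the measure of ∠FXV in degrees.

∠FXV = 32°

1. ∠EPX = 73°  [vertical angles at P]
2. ∠VEX = 71°  [△XPE]
3. ∠VPX = 107°  [linear pair at P on VE]
4. ∠EVX = 41°  [△VXE]
5. ∠FXV = 32°  [△VPX]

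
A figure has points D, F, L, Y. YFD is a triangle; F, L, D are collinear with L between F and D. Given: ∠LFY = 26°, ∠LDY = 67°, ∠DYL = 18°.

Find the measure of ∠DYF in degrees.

1. ∠DFY = 26°  [L on ray FD]
2. ∠FDY = 67°  [L on ray DF]
3. ∠DYF = 87°  [△YFD]

∠DYF = 87°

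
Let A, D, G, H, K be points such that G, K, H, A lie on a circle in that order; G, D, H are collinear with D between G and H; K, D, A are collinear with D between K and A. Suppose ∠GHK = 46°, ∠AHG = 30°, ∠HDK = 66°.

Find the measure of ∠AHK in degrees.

∠AHK = 76°

1. ∠GAK = 46°  [same arc GK]
2. ∠AKG = 30°  [same arc GA]
3. ∠AGK = 104°  [△GKA]
4. ∠AHK = 76°  [cyclic GKHA, opposite ∠G+∠H]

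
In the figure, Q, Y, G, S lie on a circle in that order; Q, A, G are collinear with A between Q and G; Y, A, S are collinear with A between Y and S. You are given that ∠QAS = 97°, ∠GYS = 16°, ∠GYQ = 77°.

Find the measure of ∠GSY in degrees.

∠GSY = 36°

1. ∠GAY = 97°  [vertical angles at A]
2. ∠QGY = 67°  [△YAG]
3. ∠GQY = 36°  [△QYG]
4. ∠GSY = 36°  [same arc YG]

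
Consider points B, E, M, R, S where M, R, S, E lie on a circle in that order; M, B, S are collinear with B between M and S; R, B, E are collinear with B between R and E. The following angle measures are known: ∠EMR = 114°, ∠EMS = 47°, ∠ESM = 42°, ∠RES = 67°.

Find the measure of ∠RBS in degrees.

∠RBS = 109°

1. ∠ERM = 42°  [same arc ME]
2. ∠RMS = 67°  [same arc RS]
3. ∠MBR = 71°  [△MBR]
4. ∠RBS = 109°  [linear pair at B on MS]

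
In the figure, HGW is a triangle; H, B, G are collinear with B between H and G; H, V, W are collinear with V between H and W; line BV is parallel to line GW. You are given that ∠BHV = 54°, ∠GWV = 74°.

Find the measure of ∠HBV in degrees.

∠HBV = 52°

1. ∠GHW = 54°  [B on HG, V on HW]
2. ∠GWH = 74°  [V on ray WH]
3. ∠HGW = 52°  [△HGW]
4. ∠HBV = 52°  [BV∥GW, corresponding at B]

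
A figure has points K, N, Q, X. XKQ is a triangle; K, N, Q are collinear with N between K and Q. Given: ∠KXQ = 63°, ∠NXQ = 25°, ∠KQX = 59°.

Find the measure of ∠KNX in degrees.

1. ∠NQX = 59°  [N on ray QK]
2. ∠QNX = 96°  [△XNQ]
3. ∠KNX = 84°  [linear pair at N on KQ]

∠KNX = 84°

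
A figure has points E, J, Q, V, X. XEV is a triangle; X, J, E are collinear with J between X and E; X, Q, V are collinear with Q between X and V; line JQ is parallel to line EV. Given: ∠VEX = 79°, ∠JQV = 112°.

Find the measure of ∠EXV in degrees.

1. ∠QJX = 79°  [JQ∥EV, corresponding at J]
2. ∠JQX = 68°  [linear pair at Q on XV]
3. ∠JXQ = 33°  [△XJQ]
4. ∠EXV = 33°  [J on XE, Q on XV]

∠EXV = 33°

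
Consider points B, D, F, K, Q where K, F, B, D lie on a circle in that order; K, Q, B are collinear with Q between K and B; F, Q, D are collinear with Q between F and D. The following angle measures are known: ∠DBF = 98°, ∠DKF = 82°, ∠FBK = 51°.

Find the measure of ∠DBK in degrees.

1. ∠FDK = 51°  [same arc KF]
2. ∠DFK = 47°  [△KFD]
3. ∠DBK = 47°  [same arc KD]

∠DBK = 47°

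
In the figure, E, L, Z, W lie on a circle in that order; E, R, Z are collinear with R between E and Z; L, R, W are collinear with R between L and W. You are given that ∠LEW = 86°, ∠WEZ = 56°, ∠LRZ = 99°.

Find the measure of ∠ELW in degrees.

∠ELW = 69°

1. ∠ERW = 99°  [vertical angles at R]
2. ∠EWL = 25°  [△ERW]
3. ∠ELW = 69°  [△ELW]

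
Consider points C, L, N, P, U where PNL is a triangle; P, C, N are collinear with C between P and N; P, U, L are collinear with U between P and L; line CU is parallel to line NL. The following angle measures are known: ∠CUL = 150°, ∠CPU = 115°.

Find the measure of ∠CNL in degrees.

1. ∠CUP = 30°  [linear pair at U on PL]
2. ∠PCU = 35°  [△PCU]
3. ∠NCU = 145°  [linear pair at C on PN]
4. ∠CNL = 35°  [CU∥NL, co-interior at N–C]

∠CNL = 35°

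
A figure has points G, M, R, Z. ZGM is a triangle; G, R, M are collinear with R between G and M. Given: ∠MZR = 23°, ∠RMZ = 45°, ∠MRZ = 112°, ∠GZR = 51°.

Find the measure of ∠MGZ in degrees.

1. ∠GRZ = 68°  [linear pair at R on GM]
2. ∠RGZ = 61°  [△ZGR]
3. ∠MGZ = 61°  [R on ray GM]

∠MGZ = 61°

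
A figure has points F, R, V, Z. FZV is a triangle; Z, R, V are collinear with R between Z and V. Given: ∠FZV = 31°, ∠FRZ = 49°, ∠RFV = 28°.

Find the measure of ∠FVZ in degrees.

∠FVZ = 21°

1. ∠FRV = 131°  [linear pair at R on ZV]
2. ∠FVR = 21°  [△FRV]
3. ∠FVZ = 21°  [R on ray VZ]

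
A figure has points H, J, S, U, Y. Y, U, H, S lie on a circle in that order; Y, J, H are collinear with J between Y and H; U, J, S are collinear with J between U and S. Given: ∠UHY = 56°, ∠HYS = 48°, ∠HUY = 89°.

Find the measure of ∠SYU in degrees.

1. ∠HYU = 35°  [△YUH]
2. ∠HUS = 48°  [same arc HS]
3. ∠HSU = 35°  [same arc UH]
4. ∠SHU = 97°  [△UHS]
5. ∠SYU = 83°  [cyclic YUHS, opposite ∠Y+∠H]

∠SYU = 83°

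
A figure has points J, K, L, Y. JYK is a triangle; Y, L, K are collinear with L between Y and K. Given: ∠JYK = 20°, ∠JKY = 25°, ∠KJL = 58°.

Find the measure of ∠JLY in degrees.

∠JLY = 83°

1. ∠JKL = 25°  [L on ray KY]
2. ∠JLK = 97°  [△JLK]
3. ∠JLY = 83°  [linear pair at L on YK]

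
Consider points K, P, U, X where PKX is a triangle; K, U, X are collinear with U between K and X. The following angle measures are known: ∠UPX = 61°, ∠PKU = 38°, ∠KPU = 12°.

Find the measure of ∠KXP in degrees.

∠KXP = 69°

1. ∠KUP = 130°  [△PKU]
2. ∠PUX = 50°  [linear pair at U on KX]
3. ∠PXU = 69°  [△PUX]
4. ∠KXP = 69°  [U on ray XK]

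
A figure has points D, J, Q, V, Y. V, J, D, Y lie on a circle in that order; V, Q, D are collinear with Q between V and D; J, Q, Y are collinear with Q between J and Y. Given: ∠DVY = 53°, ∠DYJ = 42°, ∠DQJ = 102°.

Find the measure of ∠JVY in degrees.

1. ∠DJY = 53°  [same arc DY]
2. ∠JDY = 85°  [△JDY]
3. ∠JVY = 95°  [cyclic VJDY, opposite ∠V+∠D]

∠JVY = 95°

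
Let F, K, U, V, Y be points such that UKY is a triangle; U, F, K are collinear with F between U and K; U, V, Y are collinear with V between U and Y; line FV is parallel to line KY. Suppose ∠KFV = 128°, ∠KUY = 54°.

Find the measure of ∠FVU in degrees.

1. ∠UFV = 52°  [linear pair at F on UK]
2. ∠FUV = 54°  [F on UK, V on UY]
3. ∠FVU = 74°  [△UFV]

∠FVU = 74°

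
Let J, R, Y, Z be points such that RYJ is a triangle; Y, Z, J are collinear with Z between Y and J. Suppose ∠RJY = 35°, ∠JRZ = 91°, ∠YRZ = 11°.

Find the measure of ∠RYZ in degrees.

1. ∠RJZ = 35°  [Z on ray JY]
2. ∠JZR = 54°  [△RZJ]
3. ∠RZY = 126°  [linear pair at Z on YJ]
4. ∠RYZ = 43°  [△RYZ]

∠RYZ = 43°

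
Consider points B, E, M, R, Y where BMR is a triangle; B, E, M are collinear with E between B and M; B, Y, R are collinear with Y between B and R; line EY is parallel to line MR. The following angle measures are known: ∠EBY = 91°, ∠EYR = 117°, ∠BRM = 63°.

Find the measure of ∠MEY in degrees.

∠MEY = 154°

1. ∠BYE = 63°  [linear pair at Y on BR]
2. ∠BEY = 26°  [△BEY]
3. ∠MEY = 154°  [linear pair at E on BM]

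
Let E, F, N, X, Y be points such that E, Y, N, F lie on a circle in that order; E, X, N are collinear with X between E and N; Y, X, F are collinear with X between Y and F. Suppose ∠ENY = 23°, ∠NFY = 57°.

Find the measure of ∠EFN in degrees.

∠EFN = 80°

1. ∠NEY = 57°  [same arc YN]
2. ∠EYN = 100°  [△EYN]
3. ∠EFN = 80°  [cyclic EYNF, opposite ∠Y+∠F]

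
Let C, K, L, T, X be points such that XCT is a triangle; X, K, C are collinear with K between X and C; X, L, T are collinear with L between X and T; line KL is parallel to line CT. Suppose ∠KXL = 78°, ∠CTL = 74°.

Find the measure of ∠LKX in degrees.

1. ∠CXT = 78°  [K on XC, L on XT]
2. ∠CTX = 74°  [L on ray TX]
3. ∠TCX = 28°  [△XCT]
4. ∠LKX = 28°  [KL∥CT, corresponding at K]

∠LKX = 28°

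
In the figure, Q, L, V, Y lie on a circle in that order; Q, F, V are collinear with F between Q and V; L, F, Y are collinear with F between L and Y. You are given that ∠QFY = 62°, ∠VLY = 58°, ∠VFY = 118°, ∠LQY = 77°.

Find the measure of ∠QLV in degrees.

1. ∠LFV = 62°  [vertical angles at F]
2. ∠LVQ = 60°  [△LFV]
3. ∠LVY = 103°  [cyclic QLVY, opposite ∠Q+∠V]
4. ∠LYV = 19°  [△LVY]
5. ∠LQV = 19°  [same arc LV]
6. ∠QLV = 101°  [△QLV]

∠QLV = 101°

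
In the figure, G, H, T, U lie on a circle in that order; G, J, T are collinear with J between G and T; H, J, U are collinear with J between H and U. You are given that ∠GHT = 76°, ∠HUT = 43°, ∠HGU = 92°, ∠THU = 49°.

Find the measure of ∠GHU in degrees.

∠GHU = 27°

1. ∠GUT = 104°  [cyclic GHTU, opposite ∠H+∠U]
2. ∠TGU = 49°  [same arc TU]
3. ∠GTU = 27°  [△GTU]
4. ∠GHU = 27°  [same arc GU]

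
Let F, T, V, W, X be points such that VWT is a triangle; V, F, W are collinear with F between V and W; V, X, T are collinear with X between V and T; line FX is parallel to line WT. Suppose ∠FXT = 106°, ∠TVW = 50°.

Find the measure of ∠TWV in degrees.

∠TWV = 56°

1. ∠FXV = 74°  [linear pair at X on VT]
2. ∠FVX = 50°  [F on VW, X on VT]
3. ∠VFX = 56°  [△VFX]
4. ∠TWV = 56°  [FX∥WT, corresponding at F]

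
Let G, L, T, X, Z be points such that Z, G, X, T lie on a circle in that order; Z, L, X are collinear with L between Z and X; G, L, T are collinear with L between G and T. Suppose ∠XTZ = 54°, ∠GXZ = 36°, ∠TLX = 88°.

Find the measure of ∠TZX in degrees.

∠TZX = 52°

1. ∠GTZ = 36°  [same arc ZG]
2. ∠TLZ = 92°  [linear pair at L on ZX]
3. ∠TZX = 52°  [△ZLT]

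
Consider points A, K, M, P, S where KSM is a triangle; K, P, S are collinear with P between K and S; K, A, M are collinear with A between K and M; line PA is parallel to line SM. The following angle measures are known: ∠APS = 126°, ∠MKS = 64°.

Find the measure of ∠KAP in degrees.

1. ∠APK = 54°  [linear pair at P on KS]
2. ∠AKP = 64°  [P on KS, A on KM]
3. ∠KAP = 62°  [△KPA]

∠KAP = 62°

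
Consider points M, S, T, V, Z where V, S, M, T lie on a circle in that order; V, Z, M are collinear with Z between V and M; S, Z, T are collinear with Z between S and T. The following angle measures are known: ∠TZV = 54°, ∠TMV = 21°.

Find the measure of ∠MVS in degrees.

∠MVS = 33°

1. ∠MZS = 54°  [vertical angles at Z]
2. ∠TSV = 21°  [same arc VT]
3. ∠SZV = 126°  [linear pair at Z on VM]
4. ∠MVS = 33°  [△VZS]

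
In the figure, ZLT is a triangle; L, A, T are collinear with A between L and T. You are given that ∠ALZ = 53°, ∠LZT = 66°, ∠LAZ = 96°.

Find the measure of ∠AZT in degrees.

1. ∠TLZ = 53°  [A on ray LT]
2. ∠LTZ = 61°  [△ZLT]
3. ∠TAZ = 84°  [linear pair at A on LT]
4. ∠ATZ = 61°  [A on ray TL]
5. ∠AZT = 35°  [△ZAT]

∠AZT = 35°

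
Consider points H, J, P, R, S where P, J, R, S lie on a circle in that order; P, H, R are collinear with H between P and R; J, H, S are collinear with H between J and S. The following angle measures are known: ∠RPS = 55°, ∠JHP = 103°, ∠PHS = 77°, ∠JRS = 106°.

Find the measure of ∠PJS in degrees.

∠PJS = 58°

1. ∠JSP = 48°  [△PHS]
2. ∠JPS = 74°  [cyclic PJRS, opposite ∠P+∠R]
3. ∠PJS = 58°  [△PJS]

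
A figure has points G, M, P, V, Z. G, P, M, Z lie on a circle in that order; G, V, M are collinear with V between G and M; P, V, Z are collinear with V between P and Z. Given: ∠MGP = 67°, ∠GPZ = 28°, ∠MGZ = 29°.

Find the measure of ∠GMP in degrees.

∠GMP = 56°

1. ∠GVP = 85°  [△GVP]
2. ∠MPZ = 29°  [same arc MZ]
3. ∠MVP = 95°  [linear pair at V on GM]
4. ∠GMP = 56°  [△PVM]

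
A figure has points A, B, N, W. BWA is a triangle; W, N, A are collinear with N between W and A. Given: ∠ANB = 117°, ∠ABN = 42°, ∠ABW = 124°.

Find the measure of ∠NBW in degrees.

∠NBW = 82°

1. ∠BAN = 21°  [△BNA]
2. ∠BNW = 63°  [linear pair at N on WA]
3. ∠BAW = 21°  [N on ray AW]
4. ∠AWB = 35°  [△BWA]
5. ∠BWN = 35°  [N on ray WA]
6. ∠NBW = 82°  [△BWN]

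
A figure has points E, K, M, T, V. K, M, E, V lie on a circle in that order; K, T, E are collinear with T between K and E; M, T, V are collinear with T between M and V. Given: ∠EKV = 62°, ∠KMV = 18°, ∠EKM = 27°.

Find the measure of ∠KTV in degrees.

1. ∠KEV = 18°  [same arc KV]
2. ∠EVM = 27°  [same arc ME]
3. ∠ETV = 135°  [△ETV]
4. ∠KTV = 45°  [linear pair at T on KE]

∠KTV = 45°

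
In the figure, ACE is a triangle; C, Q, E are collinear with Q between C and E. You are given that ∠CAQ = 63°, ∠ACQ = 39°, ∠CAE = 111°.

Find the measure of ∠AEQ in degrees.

∠AEQ = 30°

1. ∠ACE = 39°  [Q on ray CE]
2. ∠AEC = 30°  [△ACE]
3. ∠AEQ = 30°  [Q on ray EC]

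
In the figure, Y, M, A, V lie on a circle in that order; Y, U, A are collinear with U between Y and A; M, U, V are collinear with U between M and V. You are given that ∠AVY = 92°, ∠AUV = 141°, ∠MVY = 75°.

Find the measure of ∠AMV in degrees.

∠AMV = 66°

1. ∠MUY = 141°  [vertical angles at U]
2. ∠MAY = 75°  [same arc YM]
3. ∠AUM = 39°  [linear pair at U on YA]
4. ∠AMV = 66°  [△MUA]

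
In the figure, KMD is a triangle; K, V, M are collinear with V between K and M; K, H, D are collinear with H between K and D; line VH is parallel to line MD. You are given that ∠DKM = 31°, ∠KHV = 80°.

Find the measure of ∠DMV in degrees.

∠DMV = 69°

1. ∠HKV = 31°  [V on KM, H on KD]
2. ∠HVK = 69°  [△KVH]
3. ∠HVM = 111°  [linear pair at V on KM]
4. ∠DMV = 69°  [VH∥MD, co-interior at M–V]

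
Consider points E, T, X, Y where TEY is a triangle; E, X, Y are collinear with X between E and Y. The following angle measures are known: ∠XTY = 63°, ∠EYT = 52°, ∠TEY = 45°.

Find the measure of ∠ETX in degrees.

1. ∠TYX = 52°  [X on ray YE]
2. ∠TEX = 45°  [X on ray EY]
3. ∠TXY = 65°  [△TXY]
4. ∠EXT = 115°  [linear pair at X on EY]
5. ∠ETX = 20°  [△TEX]

∠ETX = 20°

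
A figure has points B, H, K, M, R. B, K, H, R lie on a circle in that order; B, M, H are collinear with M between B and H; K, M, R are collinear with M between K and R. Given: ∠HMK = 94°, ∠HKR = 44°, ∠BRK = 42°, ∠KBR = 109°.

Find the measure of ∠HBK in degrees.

1. ∠BMK = 86°  [linear pair at M on BH]
2. ∠BKR = 29°  [△BKR]
3. ∠HBK = 65°  [△BMK]

∠HBK = 65°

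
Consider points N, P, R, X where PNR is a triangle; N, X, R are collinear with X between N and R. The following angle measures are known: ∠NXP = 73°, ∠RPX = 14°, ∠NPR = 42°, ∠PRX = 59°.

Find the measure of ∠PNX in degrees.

1. ∠NRP = 59°  [X on ray RN]
2. ∠PNR = 79°  [△PNR]
3. ∠PNX = 79°  [X on ray NR]

∠PNX = 79°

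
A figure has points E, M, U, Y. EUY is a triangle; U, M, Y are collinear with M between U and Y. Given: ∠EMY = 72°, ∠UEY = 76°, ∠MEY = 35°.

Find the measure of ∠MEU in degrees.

∠MEU = 41°

1. ∠EYM = 73°  [△EMY]
2. ∠EMU = 108°  [linear pair at M on UY]
3. ∠EYU = 73°  [M on ray YU]
4. ∠EUY = 31°  [△EUY]
5. ∠EUM = 31°  [M on ray UY]
6. ∠MEU = 41°  [△EUM]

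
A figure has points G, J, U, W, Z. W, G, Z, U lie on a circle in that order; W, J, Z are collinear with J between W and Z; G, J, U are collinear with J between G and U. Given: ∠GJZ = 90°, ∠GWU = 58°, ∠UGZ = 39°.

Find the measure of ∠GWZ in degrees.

∠GWZ = 19°

1. ∠GZU = 122°  [cyclic WGZU, opposite ∠W+∠Z]
2. ∠GUZ = 19°  [△GZU]
3. ∠GWZ = 19°  [same arc GZ]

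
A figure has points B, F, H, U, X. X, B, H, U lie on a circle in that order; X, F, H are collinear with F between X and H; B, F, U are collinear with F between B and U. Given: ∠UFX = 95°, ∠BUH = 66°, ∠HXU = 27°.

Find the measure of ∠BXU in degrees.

∠BXU = 93°

1. ∠BFH = 95°  [vertical angles at F]
2. ∠BUX = 58°  [△XFU]
3. ∠BXH = 66°  [same arc BH]
4. ∠BFX = 85°  [linear pair at F on XH]
5. ∠UBX = 29°  [△XFB]
6. ∠BXU = 93°  [△XBU]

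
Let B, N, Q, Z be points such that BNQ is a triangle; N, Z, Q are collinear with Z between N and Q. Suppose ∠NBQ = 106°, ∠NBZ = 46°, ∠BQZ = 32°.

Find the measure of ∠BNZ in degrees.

1. ∠BQN = 32°  [Z on ray QN]
2. ∠BNQ = 42°  [△BNQ]
3. ∠BNZ = 42°  [Z on ray NQ]

∠BNZ = 42°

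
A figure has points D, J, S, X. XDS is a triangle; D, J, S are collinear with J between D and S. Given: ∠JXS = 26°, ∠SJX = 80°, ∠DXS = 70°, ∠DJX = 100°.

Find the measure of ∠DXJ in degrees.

∠DXJ = 44°

1. ∠JSX = 74°  [△XJS]
2. ∠DSX = 74°  [J on ray SD]
3. ∠SDX = 36°  [△XDS]
4. ∠JDX = 36°  [J on ray DS]
5. ∠DXJ = 44°  [△XDJ]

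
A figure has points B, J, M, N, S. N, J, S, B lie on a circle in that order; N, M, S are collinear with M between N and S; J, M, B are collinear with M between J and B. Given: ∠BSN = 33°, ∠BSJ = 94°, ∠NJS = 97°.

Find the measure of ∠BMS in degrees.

∠BMS = 125°

1. ∠BJN = 33°  [same arc NB]
2. ∠BNJ = 86°  [cyclic NJSB, opposite ∠N+∠S]
3. ∠NBS = 83°  [cyclic NJSB, opposite ∠J+∠B]
4. ∠JBN = 61°  [△NJB]
5. ∠BNS = 64°  [△NSB]
6. ∠BMN = 55°  [△NMB]
7. ∠BMS = 125°  [linear pair at M on NS]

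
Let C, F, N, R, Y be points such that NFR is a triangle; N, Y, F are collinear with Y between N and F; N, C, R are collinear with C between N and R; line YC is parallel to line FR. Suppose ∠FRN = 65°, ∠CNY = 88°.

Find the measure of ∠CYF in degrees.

∠CYF = 153°

1. ∠NCY = 65°  [YC∥FR, corresponding at C]
2. ∠CYN = 27°  [△NYC]
3. ∠CYF = 153°  [linear pair at Y on NF]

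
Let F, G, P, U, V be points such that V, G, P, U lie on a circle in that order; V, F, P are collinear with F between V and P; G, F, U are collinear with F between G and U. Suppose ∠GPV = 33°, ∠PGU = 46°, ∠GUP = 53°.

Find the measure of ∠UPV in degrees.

1. ∠GFP = 101°  [△GFP]
2. ∠GVP = 53°  [same arc GP]
3. ∠GFV = 79°  [linear pair at F on VP]
4. ∠UGV = 48°  [△VFG]
5. ∠UPV = 48°  [same arc VU]

∠UPV = 48°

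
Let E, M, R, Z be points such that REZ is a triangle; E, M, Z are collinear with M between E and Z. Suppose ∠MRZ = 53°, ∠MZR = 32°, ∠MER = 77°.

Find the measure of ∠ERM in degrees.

1. ∠RMZ = 95°  [△RMZ]
2. ∠EMR = 85°  [linear pair at M on EZ]
3. ∠ERM = 18°  [△REM]

∠ERM = 18°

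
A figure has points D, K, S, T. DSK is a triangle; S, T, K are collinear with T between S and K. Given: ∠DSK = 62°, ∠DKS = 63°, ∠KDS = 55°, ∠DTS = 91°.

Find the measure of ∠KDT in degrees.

1. ∠DKT = 63°  [T on ray KS]
2. ∠DTK = 89°  [linear pair at T on SK]
3. ∠KDT = 28°  [△DTK]

∠KDT = 28°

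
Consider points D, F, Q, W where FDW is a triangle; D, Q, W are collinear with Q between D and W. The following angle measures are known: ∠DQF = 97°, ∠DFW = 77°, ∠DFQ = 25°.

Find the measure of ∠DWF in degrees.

1. ∠FDQ = 58°  [△FDQ]
2. ∠FDW = 58°  [Q on ray DW]
3. ∠DWF = 45°  [△FDW]

∠DWF = 45°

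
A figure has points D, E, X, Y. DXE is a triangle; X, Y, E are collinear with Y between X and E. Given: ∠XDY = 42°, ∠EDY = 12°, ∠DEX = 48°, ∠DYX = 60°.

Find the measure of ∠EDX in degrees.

1. ∠DXY = 78°  [△DXY]
2. ∠DXE = 78°  [Y on ray XE]
3. ∠EDX = 54°  [△DXE]

∠EDX = 54°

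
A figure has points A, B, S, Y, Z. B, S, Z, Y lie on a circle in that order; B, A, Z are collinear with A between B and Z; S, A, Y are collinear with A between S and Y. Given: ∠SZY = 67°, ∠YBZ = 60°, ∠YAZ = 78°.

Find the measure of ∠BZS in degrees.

1. ∠YSZ = 60°  [same arc ZY]
2. ∠BAS = 78°  [vertical angles at A]
3. ∠SAZ = 102°  [linear pair at A on BZ]
4. ∠BZS = 18°  [△SAZ]

∠BZS = 18°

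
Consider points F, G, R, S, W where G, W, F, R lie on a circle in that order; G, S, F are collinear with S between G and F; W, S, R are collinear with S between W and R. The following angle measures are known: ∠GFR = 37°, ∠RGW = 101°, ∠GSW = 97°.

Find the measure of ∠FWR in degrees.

1. ∠GWR = 37°  [same arc GR]
2. ∠GRW = 42°  [△GWR]
3. ∠FSW = 83°  [linear pair at S on GF]
4. ∠GFW = 42°  [same arc GW]
5. ∠FWR = 55°  [△WSF]

∠FWR = 55°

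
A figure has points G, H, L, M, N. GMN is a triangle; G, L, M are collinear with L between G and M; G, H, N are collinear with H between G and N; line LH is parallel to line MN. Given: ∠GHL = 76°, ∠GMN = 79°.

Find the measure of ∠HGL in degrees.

1. ∠GNM = 76°  [LH∥MN, corresponding at H]
2. ∠MGN = 25°  [△GMN]
3. ∠HGL = 25°  [L on GM, H on GN]

∠HGL = 25°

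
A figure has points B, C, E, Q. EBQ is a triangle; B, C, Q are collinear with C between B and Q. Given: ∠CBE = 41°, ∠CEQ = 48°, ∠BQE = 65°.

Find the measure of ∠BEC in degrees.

1. ∠CQE = 65°  [C on ray QB]
2. ∠ECQ = 67°  [△ECQ]
3. ∠BCE = 113°  [linear pair at C on BQ]
4. ∠BEC = 26°  [△EBC]

∠BEC = 26°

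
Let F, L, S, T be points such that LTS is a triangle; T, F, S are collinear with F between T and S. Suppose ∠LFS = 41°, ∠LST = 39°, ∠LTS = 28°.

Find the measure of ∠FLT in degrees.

∠FLT = 13°

1. ∠LFT = 139°  [linear pair at F on TS]
2. ∠FTL = 28°  [F on ray TS]
3. ∠FLT = 13°  [△LTF]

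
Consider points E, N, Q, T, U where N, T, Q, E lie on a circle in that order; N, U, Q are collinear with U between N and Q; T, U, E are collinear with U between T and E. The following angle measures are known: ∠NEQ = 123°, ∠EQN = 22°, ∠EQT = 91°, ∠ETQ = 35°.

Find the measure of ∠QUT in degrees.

∠QUT = 76°

1. ∠ETN = 22°  [same arc NE]
2. ∠ENT = 89°  [cyclic NTQE, opposite ∠N+∠Q]
3. ∠NET = 69°  [△NTE]
4. ∠NQT = 69°  [same arc NT]
5. ∠QUT = 76°  [△TUQ]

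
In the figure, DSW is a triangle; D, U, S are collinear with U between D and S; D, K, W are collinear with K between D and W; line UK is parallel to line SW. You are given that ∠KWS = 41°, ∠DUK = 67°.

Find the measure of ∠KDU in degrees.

1. ∠DWS = 41°  [K on ray WD]
2. ∠DSW = 67°  [UK∥SW, corresponding at U]
3. ∠SDW = 72°  [△DSW]
4. ∠KDU = 72°  [U on DS, K on DW]

∠KDU = 72°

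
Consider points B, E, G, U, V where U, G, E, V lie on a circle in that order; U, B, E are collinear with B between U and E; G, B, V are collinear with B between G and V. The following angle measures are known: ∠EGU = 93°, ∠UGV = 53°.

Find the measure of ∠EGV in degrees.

∠EGV = 40°

1. ∠EVU = 87°  [cyclic UGEV, opposite ∠G+∠V]
2. ∠UEV = 53°  [same arc UV]
3. ∠EUV = 40°  [△UEV]
4. ∠EGV = 40°  [same arc EV]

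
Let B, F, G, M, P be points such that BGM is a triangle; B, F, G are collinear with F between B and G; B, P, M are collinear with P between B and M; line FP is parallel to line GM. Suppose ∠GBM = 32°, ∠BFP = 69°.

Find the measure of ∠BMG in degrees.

∠BMG = 79°

1. ∠FBP = 32°  [F on BG, P on BM]
2. ∠BPF = 79°  [△BFP]
3. ∠BMG = 79°  [FP∥GM, corresponding at P]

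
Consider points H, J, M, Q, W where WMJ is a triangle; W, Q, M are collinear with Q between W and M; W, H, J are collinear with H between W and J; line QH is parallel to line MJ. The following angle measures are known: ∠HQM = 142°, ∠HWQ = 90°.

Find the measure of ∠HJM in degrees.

∠HJM = 52°

1. ∠HQW = 38°  [linear pair at Q on WM]
2. ∠QHW = 52°  [△WQH]
3. ∠JHQ = 128°  [linear pair at H on WJ]
4. ∠HJM = 52°  [QH∥MJ, co-interior at J–H]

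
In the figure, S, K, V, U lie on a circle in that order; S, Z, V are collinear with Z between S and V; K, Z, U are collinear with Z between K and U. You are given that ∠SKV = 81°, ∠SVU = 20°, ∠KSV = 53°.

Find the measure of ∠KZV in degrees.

∠KZV = 73°

1. ∠SKU = 20°  [same arc SU]
2. ∠KZS = 107°  [△SZK]
3. ∠KZV = 73°  [linear pair at Z on SV]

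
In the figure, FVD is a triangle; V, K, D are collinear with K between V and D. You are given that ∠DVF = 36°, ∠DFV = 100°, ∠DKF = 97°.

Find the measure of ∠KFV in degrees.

∠KFV = 61°

1. ∠FVK = 36°  [K on ray VD]
2. ∠FKV = 83°  [linear pair at K on VD]
3. ∠KFV = 61°  [△FVK]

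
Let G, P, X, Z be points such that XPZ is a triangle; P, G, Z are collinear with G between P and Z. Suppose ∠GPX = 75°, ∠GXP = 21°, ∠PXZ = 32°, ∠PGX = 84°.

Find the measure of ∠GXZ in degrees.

1. ∠XPZ = 75°  [G on ray PZ]
2. ∠PZX = 73°  [△XPZ]
3. ∠XGZ = 96°  [linear pair at G on PZ]
4. ∠GZX = 73°  [G on ray ZP]
5. ∠GXZ = 11°  [△XGZ]

∠GXZ = 11°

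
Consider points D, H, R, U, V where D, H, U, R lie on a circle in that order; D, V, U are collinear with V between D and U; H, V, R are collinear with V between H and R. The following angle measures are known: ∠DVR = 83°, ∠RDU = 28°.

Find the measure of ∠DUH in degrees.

1. ∠HVU = 83°  [vertical angles at V]
2. ∠RHU = 28°  [same arc UR]
3. ∠DUH = 69°  [△HVU]

∠DUH = 69°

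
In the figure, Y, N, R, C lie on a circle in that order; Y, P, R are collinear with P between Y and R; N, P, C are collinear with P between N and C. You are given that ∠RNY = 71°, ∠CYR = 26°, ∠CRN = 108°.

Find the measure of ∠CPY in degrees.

∠CPY = 91°

1. ∠RCY = 109°  [cyclic YNRC, opposite ∠N+∠C]
2. ∠CNR = 26°  [same arc RC]
3. ∠CRY = 45°  [△YRC]
4. ∠NCR = 46°  [△NRC]
5. ∠CPR = 89°  [△RPC]
6. ∠CPY = 91°  [linear pair at P on YR]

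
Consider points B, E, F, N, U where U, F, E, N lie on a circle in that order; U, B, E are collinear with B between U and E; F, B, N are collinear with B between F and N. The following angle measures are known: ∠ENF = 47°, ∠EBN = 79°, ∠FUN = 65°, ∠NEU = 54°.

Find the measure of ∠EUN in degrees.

∠EUN = 18°

1. ∠FEN = 115°  [cyclic UFEN, opposite ∠U+∠E]
2. ∠EFN = 18°  [△FEN]
3. ∠EUN = 18°  [same arc EN]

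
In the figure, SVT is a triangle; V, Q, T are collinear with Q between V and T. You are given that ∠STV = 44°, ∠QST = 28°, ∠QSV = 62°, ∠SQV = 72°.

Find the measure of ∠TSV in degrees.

1. ∠QVS = 46°  [△SVQ]
2. ∠SVT = 46°  [Q on ray VT]
3. ∠TSV = 90°  [△SVT]

∠TSV = 90°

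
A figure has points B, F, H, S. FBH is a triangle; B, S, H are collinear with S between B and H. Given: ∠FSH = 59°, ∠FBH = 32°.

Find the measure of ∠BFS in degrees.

1. ∠BSF = 121°  [linear pair at S on BH]
2. ∠FBS = 32°  [S on ray BH]
3. ∠BFS = 27°  [△FBS]

∠BFS = 27°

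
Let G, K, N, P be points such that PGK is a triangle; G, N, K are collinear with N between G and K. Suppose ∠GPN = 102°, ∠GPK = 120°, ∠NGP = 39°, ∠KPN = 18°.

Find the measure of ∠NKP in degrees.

∠NKP = 21°

1. ∠GNP = 39°  [△PGN]
2. ∠KNP = 141°  [linear pair at N on GK]
3. ∠NKP = 21°  [△PNK]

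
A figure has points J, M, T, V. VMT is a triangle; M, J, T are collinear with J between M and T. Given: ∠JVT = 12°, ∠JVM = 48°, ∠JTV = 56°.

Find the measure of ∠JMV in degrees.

1. ∠TJV = 112°  [△VJT]
2. ∠MJV = 68°  [linear pair at J on MT]
3. ∠JMV = 64°  [△VMJ]

∠JMV = 64°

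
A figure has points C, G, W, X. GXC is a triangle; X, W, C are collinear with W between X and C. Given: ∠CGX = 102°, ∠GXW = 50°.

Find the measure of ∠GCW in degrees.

1. ∠CXG = 50°  [W on ray XC]
2. ∠GCX = 28°  [△GXC]
3. ∠GCW = 28°  [W on ray CX]

∠GCW = 28°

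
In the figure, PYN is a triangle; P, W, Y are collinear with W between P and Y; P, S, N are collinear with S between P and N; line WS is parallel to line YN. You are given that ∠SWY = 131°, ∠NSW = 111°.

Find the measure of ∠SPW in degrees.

1. ∠PWS = 49°  [linear pair at W on PY]
2. ∠PSW = 69°  [linear pair at S on PN]
3. ∠SPW = 62°  [△PWS]

∠SPW = 62°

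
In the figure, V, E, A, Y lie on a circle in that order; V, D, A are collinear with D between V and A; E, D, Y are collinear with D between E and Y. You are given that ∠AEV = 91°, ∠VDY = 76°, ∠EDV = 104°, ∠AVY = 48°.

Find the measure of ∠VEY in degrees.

∠VEY = 43°

1. ∠AYV = 89°  [cyclic VEAY, opposite ∠E+∠Y]
2. ∠VAY = 43°  [△VAY]
3. ∠VEY = 43°  [same arc VY]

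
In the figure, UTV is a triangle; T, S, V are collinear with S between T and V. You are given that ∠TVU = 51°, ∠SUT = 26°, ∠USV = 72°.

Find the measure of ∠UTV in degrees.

∠UTV = 46°

1. ∠TSU = 108°  [linear pair at S on TV]
2. ∠STU = 46°  [△UTS]
3. ∠UTV = 46°  [S on ray TV]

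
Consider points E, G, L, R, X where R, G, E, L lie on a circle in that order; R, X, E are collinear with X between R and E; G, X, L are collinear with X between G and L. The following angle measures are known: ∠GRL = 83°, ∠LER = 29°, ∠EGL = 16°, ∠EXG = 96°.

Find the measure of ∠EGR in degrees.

∠EGR = 45°

1. ∠LGR = 29°  [same arc RL]
2. ∠GER = 68°  [△GXE]
3. ∠GXR = 84°  [linear pair at X on RE]
4. ∠ERG = 67°  [△RXG]
5. ∠EGR = 45°  [△RGE]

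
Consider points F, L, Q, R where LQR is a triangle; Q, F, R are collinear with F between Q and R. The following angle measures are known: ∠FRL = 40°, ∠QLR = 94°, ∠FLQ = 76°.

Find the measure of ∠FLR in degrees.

1. ∠LRQ = 40°  [F on ray RQ]
2. ∠LQR = 46°  [△LQR]
3. ∠FQL = 46°  [F on ray QR]
4. ∠LFQ = 58°  [△LQF]
5. ∠LFR = 122°  [linear pair at F on QR]
6. ∠FLR = 18°  [△LFR]

∠FLR = 18°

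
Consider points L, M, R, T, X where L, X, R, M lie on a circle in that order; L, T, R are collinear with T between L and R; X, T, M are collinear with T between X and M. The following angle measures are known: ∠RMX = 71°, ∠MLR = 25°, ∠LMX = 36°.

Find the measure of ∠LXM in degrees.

1. ∠MXR = 25°  [same arc RM]
2. ∠MRX = 84°  [△XRM]
3. ∠MLX = 96°  [cyclic LXRM, opposite ∠L+∠R]
4. ∠LXM = 48°  [△LXM]

∠LXM = 48°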